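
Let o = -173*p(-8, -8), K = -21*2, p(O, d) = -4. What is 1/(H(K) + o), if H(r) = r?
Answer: 1/650 ≈ 0.0015385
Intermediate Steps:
K = -42
o = 692 (o = -173*(-4) = 692)
1/(H(K) + o) = 1/(-42 + 692) = 1/650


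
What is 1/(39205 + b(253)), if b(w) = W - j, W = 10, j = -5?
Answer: 1/39220 ≈ 2.5497e-5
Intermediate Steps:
b(w) = 15 (b(w) = 10 - 1*(-5) = 10 + 5 = 15)
1/(39205 + b(253)) = 1/(39205 + 15) = 1/39220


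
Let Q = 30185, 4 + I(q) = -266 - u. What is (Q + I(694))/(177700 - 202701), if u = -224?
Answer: -30139/25001 ≈ -1.2055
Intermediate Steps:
I(q) = -46 (I(q) = -4 + (-266 - 1*(-224)) = -4 + (-266 + 224) = -4 - 42 = -46)
(Q + I(694))/(177700 - 202701) = (30185 - 46)/(177700 - 202701) = 30139/(-25001) = 30139*(-1/25001) = -30139/25001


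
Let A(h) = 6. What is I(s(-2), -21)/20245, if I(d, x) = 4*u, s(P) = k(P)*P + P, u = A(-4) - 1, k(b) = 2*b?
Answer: 4/4049 ≈ 0.00098790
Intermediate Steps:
u = 5 (u = 6 - 1 = 5)
s(P) = P + 2*P² (s(P) = (2*P)*P + P = 2*P² + P = P + 2*P²)
I(d, x) = 20 (I(d, x) = 4*5 = 20)
I(s(-2), -21)/20245 = 20/20245 = 20*(1/20245) = 4/4049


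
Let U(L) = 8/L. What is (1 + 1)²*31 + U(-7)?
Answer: 860/7 ≈ 122.86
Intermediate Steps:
(1 + 1)²*31 + U(-7) = (1 + 1)²*31 + 8/(-7) = 2²*31 + 8*(-⅐) = 4*31 - 8/7 = 124 - 8/7 = 860/7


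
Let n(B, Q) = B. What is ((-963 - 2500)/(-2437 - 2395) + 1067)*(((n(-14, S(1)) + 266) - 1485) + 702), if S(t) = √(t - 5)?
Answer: -2739538917/4832 ≈ -5.6696e+5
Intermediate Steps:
S(t) = √(-5 + t)
((-963 - 2500)/(-2437 - 2395) + 1067)*(((n(-14, S(1)) + 266) - 1485) + 702) = ((-963 - 2500)/(-2437 - 2395) + 1067)*(((-14 + 266) - 1485) + 702) = (-3463/(-4832) + 1067)*((252 - 1485) + 702) = (-3463*(-1/4832) + 1067)*(-1233 + 702) = (3463/4832 + 1067)*(-531) = (5159207/4832)*(-531) = -2739538917/4832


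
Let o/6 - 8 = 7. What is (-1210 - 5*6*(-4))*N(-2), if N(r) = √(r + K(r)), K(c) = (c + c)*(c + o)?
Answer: -1090*I*√354 ≈ -20508.0*I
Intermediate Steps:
o = 90 (o = 48 + 6*7 = 48 + 42 = 90)
K(c) = 2*c*(90 + c) (K(c) = (c + c)*(c + 90) = (2*c)*(90 + c) = 2*c*(90 + c))
N(r) = √(r + 2*r*(90 + r))
(-1210 - 5*6*(-4))*N(-2) = (-1210 - 5*6*(-4))*√(-2*(181 + 2*(-2))) = (-1210 - 30*(-4))*√(-2*(181 - 4)) = (-1210 + 120)*√(-2*177) = -1090*I*√354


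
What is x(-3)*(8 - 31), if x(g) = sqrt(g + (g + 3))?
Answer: -23*I*sqrt(3) ≈ -39.837*I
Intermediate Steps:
x(g) = sqrt(3 + 2*g) (x(g) = sqrt(g + (3 + g)) = sqrt(3 + 2*g))
x(-3)*(8 - 31) = sqrt(3 + 2*(-3))*(8 - 31) = sqrt(3 - 6)*(-23) = sqrt(-3)*(-23) = (I*sqrt(3))*(-23) = -23*I*sqrt(3)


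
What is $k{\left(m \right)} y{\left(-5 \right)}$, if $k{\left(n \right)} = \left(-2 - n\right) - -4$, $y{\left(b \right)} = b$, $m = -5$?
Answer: $-35$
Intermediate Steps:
$k{\left(n \right)} = 2 - n$ ($k{\left(n \right)} = \left(-2 - n\right) + 4 = 2 - n$)
$k{\left(m \right)} y{\left(-5 \right)} = \left(2 - -5\right) \left(-5\right) = \left(2 + 5\right) \left(-5\right) = 7 \left(-5\right) = -35$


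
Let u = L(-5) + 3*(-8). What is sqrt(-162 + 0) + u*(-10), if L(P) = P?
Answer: 290 + 9*I*sqrt(2) ≈ 290.0 + 12.728*I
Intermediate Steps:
u = -29 (u = -5 + 3*(-8) = -5 - 24 = -29)
sqrt(-162 + 0) + u*(-10) = sqrt(-162 + 0) - 29*(-10) = sqrt(-162) + 290 = 9*I*sqrt(2) + 290 = 290 + 9*I*sqrt(2)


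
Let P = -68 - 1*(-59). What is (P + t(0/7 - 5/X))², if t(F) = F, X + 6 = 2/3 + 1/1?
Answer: 10404/169 ≈ 61.562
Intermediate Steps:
X = -13/3 (X = -6 + (2/3 + 1/1) = -6 + (2*(⅓) + 1*1) = -6 + (⅔ + 1) = -6 + 5/3 = -13/3 ≈ -4.3333)
P = -9 (P = -68 + 59 = -9)
(P + t(0/7 - 5/X))² = (-9 + (0/7 - 5/(-13/3)))² = (-9 + (0*(⅐) - 5*(-3/13)))² = (-9 + (0 + 15/13))² = (-9 + 15/13)² = (-102/13)² = 10404/169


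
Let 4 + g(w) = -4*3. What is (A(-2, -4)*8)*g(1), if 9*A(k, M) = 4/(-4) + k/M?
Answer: 64/9 ≈ 7.1111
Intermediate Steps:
g(w) = -16 (g(w) = -4 - 4*3 = -4 - 12 = -16)
A(k, M) = -⅑ + k/(9*M) (A(k, M) = (4/(-4) + k/M)/9 = (4*(-¼) + k/M)/9 = (-1 + k/M)/9 = -⅑ + k/(9*M))
(A(-2, -4)*8)*g(1) = (((⅑)*(-2 - 1*(-4))/(-4))*8)*(-16) = (((⅑)*(-¼)*(-2 + 4))*8)*(-16) = (((⅑)*(-¼)*2)*8)*(-16) = -1/18*8*(-16) = -4/9*(-16) = 64/9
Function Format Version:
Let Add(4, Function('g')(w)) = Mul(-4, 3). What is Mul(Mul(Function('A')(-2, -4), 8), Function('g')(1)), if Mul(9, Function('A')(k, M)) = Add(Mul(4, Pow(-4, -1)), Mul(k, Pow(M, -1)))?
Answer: Rational(64, 9) ≈ 7.1111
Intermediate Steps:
Function('g')(w) = -16 (Function('g')(w) = Add(-4, Mul(-4, 3)) = Add(-4, -12) = -16)
Function('A')(k, M) = Add(Rational(-1, 9), Mul(Rational(1, 9), k, Pow(M, -1))) (Function('A')(k, M) = Mul(Rational(1, 9), Add(Mul(4, Pow(-4, -1)), Mul(k, Pow(M, -1)))) = Mul(Rational(1, 9), Add(Mul(4, Rational(-1, 4)), Mul(k, Pow(M, -1)))) = Mul(Rational(1, 9), Add(-1, Mul(k, Pow(M, -1)))) = Add(Rational(-1, 9), Mul(Rational(1, 9), k, Pow(M, -1))))
Mul(Mul(Function('A')(-2, -4), 8), Function('g')(1)) = Mul(Mul(Mul(Rational(1, 9), Pow(-4, -1), Add(-2, Mul(-1, -4))), 8), -16) = Mul(Mul(Mul(Rational(1, 9), Rational(-1, 4), Add(-2, 4)), 8), -16) = Mul(Mul(Mul(Rational(1, 9), Rational(-1, 4), 2), 8), -16) = Mul(Mul(Rational(-1, 18), 8), -16) = Mul(Rational(-4, 9), -16) = Rational(64, 9)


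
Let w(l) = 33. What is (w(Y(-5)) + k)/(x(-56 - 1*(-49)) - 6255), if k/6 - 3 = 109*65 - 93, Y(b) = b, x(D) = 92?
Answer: -42003/6163 ≈ -6.8154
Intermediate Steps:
k = 41970 (k = 18 + 6*(109*65 - 93) = 18 + 6*(7085 - 93) = 18 + 6*6992 = 18 + 41952 = 41970)
(w(Y(-5)) + k)/(x(-56 - 1*(-49)) - 6255) = (33 + 41970)/(92 - 6255) = 42003/(-6163) = 42003*(-1/6163) = -42003/6163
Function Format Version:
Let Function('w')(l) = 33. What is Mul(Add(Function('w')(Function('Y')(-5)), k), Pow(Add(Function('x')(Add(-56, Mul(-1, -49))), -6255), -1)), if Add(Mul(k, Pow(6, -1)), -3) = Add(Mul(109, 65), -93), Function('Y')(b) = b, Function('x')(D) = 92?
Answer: Rational(-42003, 6163) ≈ -6.8154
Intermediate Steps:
k = 41970 (k = Add(18, Mul(6, Add(Mul(109, 65), -93))) = Add(18, Mul(6, Add(7085, -93))) = Add(18, Mul(6, 6992)) = Add(18, 41952) = 41970)
Mul(Add(Function('w')(Function('Y')(-5)), k), Pow(Add(Function('x')(Add(-56, Mul(-1, -49))), -6255), -1)) = Mul(Add(33, 41970), Pow(Add(92, -6255), -1)) = Mul(42003, Pow(-6163, -1)) = Mul(42003, Rational(-1, 6163)) = Rational(-42003, 6163)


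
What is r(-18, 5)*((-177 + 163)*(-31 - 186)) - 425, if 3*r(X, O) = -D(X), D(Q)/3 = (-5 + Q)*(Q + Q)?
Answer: -2515889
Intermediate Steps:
D(Q) = 6*Q*(-5 + Q) (D(Q) = 3*((-5 + Q)*(Q + Q)) = 3*((-5 + Q)*(2*Q)) = 3*(2*Q*(-5 + Q)) = 6*Q*(-5 + Q))
r(X, O) = -2*X*(-5 + X) (r(X, O) = (-6*X*(-5 + X))/3 = -2*X*(-5 + X))
r(-18, 5)*((-177 + 163)*(-31 - 186)) - 425 = (2*(-18)*(5 - 1*(-18)))*((-177 + 163)*(-31 - 186)) - 425 = (2*(-18)*(5 + 18))*(-14*(-217)) - 425 = (2*(-18)*23)*3038 - 425 = -828*3038 - 425 = -2515464 - 425 = -2515889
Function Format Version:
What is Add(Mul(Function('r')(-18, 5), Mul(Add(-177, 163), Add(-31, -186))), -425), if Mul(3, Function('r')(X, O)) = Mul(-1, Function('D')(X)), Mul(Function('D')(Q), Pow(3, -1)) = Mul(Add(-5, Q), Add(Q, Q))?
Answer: -2515889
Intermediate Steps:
Function('D')(Q) = Mul(6, Q, Add(-5, Q)) (Function('D')(Q) = Mul(3, Mul(Add(-5, Q), Add(Q, Q))) = Mul(3, Mul(Add(-5, Q), Mul(2, Q))) = Mul(3, Mul(2, Q, Add(-5, Q))) = Mul(6, Q, Add(-5, Q)))
Function('r')(X, O) = Mul(-2, X, Add(-5, X)) (Function('r')(X, O) = Mul(Rational(1, 3), Mul(-1, Mul(6, X, Add(-5, X)))) = Mul(Rational(1, 3), Mul(-6, X, Add(-5, X))) = Mul(-2, X, Add(-5, X)))
Add(Mul(Function('r')(-18, 5), Mul(Add(-177, 163), Add(-31, -186))), -425) = Add(Mul(Mul(2, -18, Add(5, Mul(-1, -18))), Mul(Add(-177, 163), Add(-31, -186))), -425) = Add(Mul(Mul(2, -18, Add(5, 18)), Mul(-14, -217)), -425) = Add(Mul(Mul(2, -18, 23), 3038), -425) = Add(Mul(-828, 3038), -425) = Add(-2515464, -425) = -2515889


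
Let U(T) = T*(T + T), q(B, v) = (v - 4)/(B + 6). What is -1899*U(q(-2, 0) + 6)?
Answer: -94950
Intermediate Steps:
q(B, v) = (-4 + v)/(6 + B)
U(T) = 2*T² (U(T) = T*(2*T) = 2*T²)
-1899*U(q(-2, 0) + 6) = -3798*((-4 + 0)/(6 - 2) + 6)² = -3798*(-4/4 + 6)² = -3798*((¼)*(-4) + 6)² = -3798*(-1 + 6)² = -3798*5² = -3798*25 = -1899*50 = -94950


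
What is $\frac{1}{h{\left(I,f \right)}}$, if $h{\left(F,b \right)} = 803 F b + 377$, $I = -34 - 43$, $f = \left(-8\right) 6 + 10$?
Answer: $\frac{1}{2349955} \approx 4.2554 \cdot 10^{-7}$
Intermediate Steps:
$f = -38$ ($f = -48 + 10 = -38$)
$I = -77$
$h{\left(F,b \right)} = 377 + 803 F b$ ($h{\left(F,b \right)} = 803 F b + 377 = 377 + 803 F b$)
$\frac{1}{h{\left(I,f \right)}} = \frac{1}{377 + 803 \left(-77\right) \left(-38\right)} = \frac{1}{377 + 2349578} = \frac{1}{2349955}$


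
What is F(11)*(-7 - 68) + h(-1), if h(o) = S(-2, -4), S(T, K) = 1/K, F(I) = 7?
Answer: -2101/4 ≈ -525.25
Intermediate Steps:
h(o) = -¼ (h(o) = 1/(-4) = -¼)
F(11)*(-7 - 68) + h(-1) = 7*(-7 - 68) - ¼ = 7*(-75) - ¼ = -525 - ¼ = -2101/4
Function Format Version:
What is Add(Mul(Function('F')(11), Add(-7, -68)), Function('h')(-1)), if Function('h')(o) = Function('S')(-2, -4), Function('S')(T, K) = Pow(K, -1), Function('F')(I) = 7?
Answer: Rational(-2101, 4) ≈ -525.25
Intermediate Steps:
Function('h')(o) = Rational(-1, 4) (Function('h')(o) = Pow(-4, -1) = Rational(-1, 4))
Add(Mul(Function('F')(11), Add(-7, -68)), Function('h')(-1)) = Add(Mul(7, Add(-7, -68)), Rational(-1, 4)) = Add(Mul(7, -75), Rational(-1, 4)) = Add(-525, Rational(-1, 4)) = Rational(-2101, 4)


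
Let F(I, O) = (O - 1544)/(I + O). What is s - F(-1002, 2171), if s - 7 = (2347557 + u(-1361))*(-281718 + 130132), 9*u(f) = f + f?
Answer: -3743486784555890/10521 ≈ -3.5581e+11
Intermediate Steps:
u(f) = 2*f/9 (u(f) = (f + f)/9 = (2*f)/9 = 2*f/9)
F(I, O) = (-1544 + O)/(I + O)
s = -3202298361463/9 (s = 7 + (2347557 + (2/9)*(-1361))*(-281718 + 130132) = 7 + (2347557 - 2722/9)*(-151586) = 7 + (21125291/9)*(-151586) = 7 - 3202298361526/9 = -3202298361463/9 ≈ -3.5581e+11)
s - F(-1002, 2171) = -3202298361463/9 - (-1544 + 2171)/(-1002 + 2171) = -3202298361463/9 - 627/1169 = -3743486784555890/10521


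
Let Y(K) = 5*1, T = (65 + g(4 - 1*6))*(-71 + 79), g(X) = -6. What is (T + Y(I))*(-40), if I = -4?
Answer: -19080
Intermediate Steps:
T = 472 (T = (65 - 6)*(-71 + 79) = 59*8 = 472)
Y(K) = 5
(T + Y(I))*(-40) = (472 + 5)*(-40) = 477*(-40) = -19080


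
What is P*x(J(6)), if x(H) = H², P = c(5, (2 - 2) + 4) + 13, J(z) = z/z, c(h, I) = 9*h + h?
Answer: 63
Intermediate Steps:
c(h, I) = 10*h
J(z) = 1
P = 63 (P = 10*5 + 13 = 50 + 13 = 63)
P*x(J(6)) = 63*1² = 63*1 = 63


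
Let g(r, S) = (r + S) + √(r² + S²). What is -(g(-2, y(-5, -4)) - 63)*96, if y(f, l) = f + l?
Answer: 7104 - 96*√85 ≈ 6218.9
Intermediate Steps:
g(r, S) = S + r + √(S² + r²) (g(r, S) = (S + r) + √(S² + r²) = S + r + √(S² + r²))
-(g(-2, y(-5, -4)) - 63)*96 = -(((-5 - 4) - 2 + √((-5 - 4)² + (-2)²)) - 63)*96 = -((-9 - 2 + √((-9)² + 4)) - 63)*96 = -((-9 - 2 + √(81 + 4)) - 63)*96 = -((-9 - 2 + √85) - 63)*96 = -((-11 + √85) - 63)*96 = -(-74 + √85)*96 = -(-7104 + 96*√85) = 7104 - 96*√85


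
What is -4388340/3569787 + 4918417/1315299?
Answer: 436508216797/173901380419 ≈ 2.5101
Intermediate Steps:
-4388340/3569787 + 4918417/1315299 = -4388340*1/3569787 + 4918417*(1/1315299) = -1462780/1189929 + 4918417/1315299 = 436508216797/173901380419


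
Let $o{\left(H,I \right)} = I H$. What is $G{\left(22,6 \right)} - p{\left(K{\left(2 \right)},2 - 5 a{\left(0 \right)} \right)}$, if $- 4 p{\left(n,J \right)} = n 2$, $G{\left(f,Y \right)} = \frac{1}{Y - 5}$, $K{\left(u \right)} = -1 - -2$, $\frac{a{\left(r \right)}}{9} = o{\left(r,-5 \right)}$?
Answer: $\frac{3}{2} \approx 1.5$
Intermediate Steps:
$o{\left(H,I \right)} = H I$
$a{\left(r \right)} = - 45 r$ ($a{\left(r \right)} = 9 r \left(-5\right) = 9 \left(- 5 r\right) = - 45 r$)
$K{\left(u \right)} = 1$ ($K{\left(u \right)} = -1 + 2 = 1$)
$G{\left(f,Y \right)} = \frac{1}{-5 + Y}$
$p{\left(n,J \right)} = - \frac{n}{2}$ ($p{\left(n,J \right)} = - \frac{n 2}{4} = - \frac{2 n}{4} = - \frac{n}{2}$)
$G{\left(22,6 \right)} - p{\left(K{\left(2 \right)},2 - 5 a{\left(0 \right)} \right)} = \frac{1}{-5 + 6} - \left(- \frac{1}{2}\right) 1 = 1^{-1} - - \frac{1}{2} = 1 + \frac{1}{2} = \frac{3}{2}$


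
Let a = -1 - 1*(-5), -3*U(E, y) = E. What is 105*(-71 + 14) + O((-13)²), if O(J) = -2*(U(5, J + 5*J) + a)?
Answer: -17969/3 ≈ -5989.7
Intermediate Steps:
U(E, y) = -E/3
a = 4 (a = -1 + 5 = 4)
O(J) = -14/3 (O(J) = -2*(-⅓*5 + 4) = -2*(-5/3 + 4) = -2*7/3 = -14/3)
105*(-71 + 14) + O((-13)²) = 105*(-71 + 14) - 14/3 = 105*(-57) - 14/3 = -5985 - 14/3 = -17969/3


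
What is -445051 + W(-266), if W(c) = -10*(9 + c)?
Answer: -442481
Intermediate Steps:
W(c) = -90 - 10*c
-445051 + W(-266) = -445051 + (-90 - 10*(-266)) = -445051 + (-90 + 2660) = -445051 + 2570 = -442481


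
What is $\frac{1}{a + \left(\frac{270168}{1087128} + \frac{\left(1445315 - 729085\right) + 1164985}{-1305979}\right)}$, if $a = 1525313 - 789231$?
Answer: $\frac{59156930763}{43544281397900314} \approx 1.3585 \cdot 10^{-6}$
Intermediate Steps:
$a = 736082$
$\frac{1}{a + \left(\frac{270168}{1087128} + \frac{\left(1445315 - 729085\right) + 1164985}{-1305979}\right)} = \frac{1}{736082 + \left(\frac{270168}{1087128} + \frac{\left(1445315 - 729085\right) + 1164985}{-1305979}\right)} = \frac{1}{736082 + \left(270168 \cdot \frac{1}{1087128} + \left(716230 + 1164985\right) \left(- \frac{1}{1305979}\right)\right)} = \frac{1}{736082 + \left(\frac{11257}{45297} + 1881215 \left(- \frac{1}{1305979}\right)\right)} = \frac{1}{736082 + \left(\frac{11257}{45297} - \frac{1881215}{1305979}\right)} = \frac{1}{736082 - \frac{70511990252}{59156930763}} = \frac{1}{\frac{43544281397900314}{59156930763}} = \frac{59156930763}{43544281397900314}$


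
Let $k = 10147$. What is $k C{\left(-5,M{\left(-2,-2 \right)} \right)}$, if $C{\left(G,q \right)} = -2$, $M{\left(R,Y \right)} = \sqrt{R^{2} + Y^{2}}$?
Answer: $-20294$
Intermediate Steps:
$k C{\left(-5,M{\left(-2,-2 \right)} \right)} = 10147 \left(-2\right) = -20294$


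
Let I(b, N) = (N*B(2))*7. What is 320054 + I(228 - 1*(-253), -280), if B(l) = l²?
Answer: 312214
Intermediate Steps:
I(b, N) = 28*N (I(b, N) = (N*2²)*7 = (N*4)*7 = (4*N)*7 = 28*N)
320054 + I(228 - 1*(-253), -280) = 320054 + 28*(-280) = 320054 - 7840 = 312214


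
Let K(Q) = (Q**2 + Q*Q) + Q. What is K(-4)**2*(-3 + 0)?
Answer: -2352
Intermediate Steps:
K(Q) = Q + 2*Q**2 (K(Q) = (Q**2 + Q**2) + Q = 2*Q**2 + Q = Q + 2*Q**2)
K(-4)**2*(-3 + 0) = (-4*(1 + 2*(-4)))**2*(-3 + 0) = (-4*(1 - 8))**2*(-3) = (-4*(-7))**2*(-3) = 28**2*(-3) = 784*(-3) = -2352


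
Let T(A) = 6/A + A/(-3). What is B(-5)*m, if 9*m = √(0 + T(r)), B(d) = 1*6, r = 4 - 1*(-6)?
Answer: 2*I*√615/45 ≈ 1.1022*I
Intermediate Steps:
r = 10 (r = 4 + 6 = 10)
T(A) = 6/A - A/3 (T(A) = 6/A + A*(-⅓) = 6/A - A/3)
B(d) = 6
m = I*√615/135 (m = √(0 + (6/10 - ⅓*10))/9 = √(0 + (6*(⅒) - 10/3))/9 = √(0 + (⅗ - 10/3))/9 = √(0 - 41/15)/9 = √(-41/15)/9 = (I*√615/15)/9 = I*√615/135 ≈ 0.1837*I)
B(-5)*m = 6*(I*√615/135) = 2*I*√615/45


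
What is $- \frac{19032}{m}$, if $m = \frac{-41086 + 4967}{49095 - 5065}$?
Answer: $\frac{837978960}{36119} \approx 23201.0$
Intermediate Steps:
$m = - \frac{36119}{44030} \approx -0.82033$
$- \frac{19032}{m} = - \frac{19032}{- \frac{36119}{44030}} = \left(-19032\right) \left(- \frac{44030}{36119}\right) = \frac{837978960}{36119}$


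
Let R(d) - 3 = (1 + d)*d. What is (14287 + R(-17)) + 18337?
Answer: 32899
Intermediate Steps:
R(d) = 3 + d*(1 + d) (R(d) = 3 + (1 + d)*d = 3 + d*(1 + d))
(14287 + R(-17)) + 18337 = (14287 + (3 - 17 + (-17)²)) + 18337 = (14287 + (3 - 17 + 289)) + 18337 = (14287 + 275) + 18337 = 14562 + 18337 = 32899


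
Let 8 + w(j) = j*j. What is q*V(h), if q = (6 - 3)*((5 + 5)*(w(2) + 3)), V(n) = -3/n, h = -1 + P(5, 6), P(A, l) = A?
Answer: 45/2 ≈ 22.500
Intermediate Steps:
w(j) = -8 + j² (w(j) = -8 + j*j = -8 + j²)
h = 4 (h = -1 + 5 = 4)
q = -30 (q = (6 - 3)*((5 + 5)*((-8 + 2²) + 3)) = 3*(10*((-8 + 4) + 3)) = 3*(10*(-4 + 3)) = 3*(10*(-1)) = 3*(-10) = -30)
q*V(h) = -(-90)/4 = -30*(-¾) = 45/2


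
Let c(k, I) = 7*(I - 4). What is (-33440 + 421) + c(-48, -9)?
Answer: -33110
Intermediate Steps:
c(k, I) = -28 + 7*I (c(k, I) = 7*(-4 + I) = -28 + 7*I)
(-33440 + 421) + c(-48, -9) = (-33440 + 421) + (-28 + 7*(-9)) = -33019 + (-28 - 63) = -33019 - 91 = -33110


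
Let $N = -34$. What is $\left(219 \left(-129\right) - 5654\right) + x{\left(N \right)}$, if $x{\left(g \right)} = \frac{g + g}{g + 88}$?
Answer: $- \frac{915469}{27} \approx -33906.0$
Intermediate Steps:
$x{\left(g \right)} = \frac{2 g}{88 + g}$
$\left(219 \left(-129\right) - 5654\right) + x{\left(N \right)} = \left(219 \left(-129\right) - 5654\right) + 2 \left(-34\right) \frac{1}{88 - 34} = \left(-28251 - 5654\right) + 2 \left(-34\right) \frac{1}{54} = -33905 + 2 \left(-34\right) \frac{1}{54} = -33905 - \frac{34}{27} = - \frac{915469}{27}$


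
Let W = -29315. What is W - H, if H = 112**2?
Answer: -41859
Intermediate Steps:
H = 12544
W - H = -29315 - 1*12544 = -29315 - 12544 = -41859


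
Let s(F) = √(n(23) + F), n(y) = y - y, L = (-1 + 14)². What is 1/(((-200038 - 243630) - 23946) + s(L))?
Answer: -1/467601 ≈ -2.1386e-6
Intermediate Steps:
L = 169 (L = 13² = 169)
n(y) = 0
s(F) = √F (s(F) = √(0 + F) = √F)
1/(((-200038 - 243630) - 23946) + s(L)) = 1/(((-200038 - 243630) - 23946) + √169) = 1/((-443668 - 23946) + 13) = 1/(-467614 + 13) = 1/(-467601) = -1/467601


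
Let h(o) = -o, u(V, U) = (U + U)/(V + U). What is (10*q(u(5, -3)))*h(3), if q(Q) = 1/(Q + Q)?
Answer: 5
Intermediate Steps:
u(V, U) = 2*U/(U + V) (u(V, U) = (2*U)/(U + V) = 2*U/(U + V))
q(Q) = 1/(2*Q)
(10*q(u(5, -3)))*h(3) = (10*(1/(2*((2*(-3)/(-3 + 5))))))*(-1*3) = (10*(1/(2*((2*(-3)/2)))))*(-3) = (10*(1/(2*((2*(-3)*(1/2))))))*(-3) = (10*((1/2)/(-3)))*(-3) = (10*((1/2)*(-1/3)))*(-3) = (10*(-1/6))*(-3) = -5/3*(-3) = 5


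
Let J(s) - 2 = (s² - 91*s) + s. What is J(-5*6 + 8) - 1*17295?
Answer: -14829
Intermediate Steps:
J(s) = 2 + s² - 90*s (J(s) = 2 + ((s² - 91*s) + s) = 2 + (s² - 90*s) = 2 + s² - 90*s)
J(-5*6 + 8) - 1*17295 = (2 + (-5*6 + 8)² - 90*(-5*6 + 8)) - 1*17295 = (2 + (-30 + 8)² - 90*(-30 + 8)) - 17295 = (2 + (-22)² - 90*(-22)) - 17295 = (2 + 484 + 1980) - 17295 = 2466 - 17295 = -14829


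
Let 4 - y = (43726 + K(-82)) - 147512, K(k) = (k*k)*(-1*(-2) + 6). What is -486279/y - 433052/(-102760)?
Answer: -589964503/107037385 ≈ -5.5118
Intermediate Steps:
K(k) = 8*k² (K(k) = k²*(2 + 6) = k²*8 = 8*k²)
y = 49998 (y = 4 - ((43726 + 8*(-82)²) - 147512) = 4 - ((43726 + 8*6724) - 147512) = 4 - ((43726 + 53792) - 147512) = 4 - (97518 - 147512) = 4 - 1*(-49994) = 4 + 49994 = 49998)
-486279/y - 433052/(-102760) = -486279/49998 - 433052/(-102760) = -486279*1/49998 - 433052*(-1/102760) = -162093/16666 + 108263/25690 = -589964503/107037385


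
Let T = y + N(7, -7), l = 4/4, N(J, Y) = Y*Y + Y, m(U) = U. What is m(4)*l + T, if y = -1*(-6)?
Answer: 52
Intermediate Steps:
N(J, Y) = Y + Y**2 (N(J, Y) = Y**2 + Y = Y + Y**2)
l = 1 (l = 4*(1/4) = 1)
y = 6
T = 48 (T = 6 - 7*(1 - 7) = 6 - 7*(-6) = 6 + 42 = 48)
m(4)*l + T = 4*1 + 48 = 4 + 48 = 52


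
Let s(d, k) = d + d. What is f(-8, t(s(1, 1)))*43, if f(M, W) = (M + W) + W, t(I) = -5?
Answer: -774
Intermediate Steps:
s(d, k) = 2*d
f(M, W) = M + 2*W
f(-8, t(s(1, 1)))*43 = (-8 + 2*(-5))*43 = (-8 - 10)*43 = -18*43 = -774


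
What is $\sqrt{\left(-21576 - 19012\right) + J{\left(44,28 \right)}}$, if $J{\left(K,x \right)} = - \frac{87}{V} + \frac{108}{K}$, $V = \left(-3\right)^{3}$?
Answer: $\frac{5 i \sqrt{1767766}}{33} \approx 201.45 i$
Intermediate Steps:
$V = -27$
$J{\left(K,x \right)} = \frac{29}{9} + \frac{108}{K}$ ($J{\left(K,x \right)} = - \frac{87}{-27} + \frac{108}{K} = \left(-87\right) \left(- \frac{1}{27}\right) + \frac{108}{K} = \frac{29}{9} + \frac{108}{K}$)
$\sqrt{\left(-21576 - 19012\right) + J{\left(44,28 \right)}} = \sqrt{\left(-21576 - 19012\right) + \left(\frac{29}{9} + \frac{108}{44}\right)} = \sqrt{-40588 + \left(\frac{29}{9} + 108 \cdot \frac{1}{44}\right)} = \sqrt{-40588 + \left(\frac{29}{9} + \frac{27}{11}\right)} = \sqrt{-40588 + \frac{562}{99}} = \sqrt{- \frac{4017650}{99}} = \frac{5 i \sqrt{1767766}}{33}$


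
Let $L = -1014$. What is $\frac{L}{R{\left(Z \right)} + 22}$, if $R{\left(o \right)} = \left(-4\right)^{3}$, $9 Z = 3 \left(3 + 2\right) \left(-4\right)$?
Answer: $\frac{169}{7} \approx 24.143$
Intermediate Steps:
$Z = - \frac{20}{3}$ ($Z = \frac{3 \left(3 + 2\right) \left(-4\right)}{9} = \frac{3 \cdot 5 \left(-4\right)}{9} = \frac{15 \left(-4\right)}{9} = \frac{1}{9} \left(-60\right) = - \frac{20}{3} \approx -6.6667$)
$R{\left(o \right)} = -64$
$\frac{L}{R{\left(Z \right)} + 22} = \frac{1}{-64 + 22} \left(-1014\right) = \frac{1}{-42} \left(-1014\right) = \left(- \frac{1}{42}\right) \left(-1014\right) = \frac{169}{7}$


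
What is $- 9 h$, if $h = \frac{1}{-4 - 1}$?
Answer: $\frac{9}{5} \approx 1.8$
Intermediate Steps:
$h = - \frac{1}{5}$ ($h = \frac{1}{-5} = - \frac{1}{5} \approx -0.2$)
$- 9 h = \left(-9\right) \left(- \frac{1}{5}\right) = \frac{9}{5}$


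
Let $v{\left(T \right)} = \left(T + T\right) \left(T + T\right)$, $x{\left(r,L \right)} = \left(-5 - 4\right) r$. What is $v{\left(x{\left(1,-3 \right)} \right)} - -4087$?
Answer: $4411$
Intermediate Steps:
$x{\left(r,L \right)} = - 9 r$
$v{\left(T \right)} = 4 T^{2}$ ($v{\left(T \right)} = 2 T 2 T = 4 T^{2}$)
$v{\left(x{\left(1,-3 \right)} \right)} - -4087 = 4 \left(\left(-9\right) 1\right)^{2} - -4087 = 4 \left(-9\right)^{2} + 4087 = 4 \cdot 81 + 4087 = 324 + 4087 = 4411$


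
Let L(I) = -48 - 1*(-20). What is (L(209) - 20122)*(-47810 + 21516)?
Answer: 529824100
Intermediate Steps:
L(I) = -28 (L(I) = -48 + 20 = -28)
(L(209) - 20122)*(-47810 + 21516) = (-28 - 20122)*(-47810 + 21516) = -20150*(-26294) = 529824100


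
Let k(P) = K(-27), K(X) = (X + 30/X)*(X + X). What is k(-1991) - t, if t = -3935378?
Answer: 3936896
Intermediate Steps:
K(X) = 2*X*(X + 30/X) (K(X) = (X + 30/X)*(2*X) = 2*X*(X + 30/X))
k(P) = 1518 (k(P) = 60 + 2*(-27)² = 60 + 2*729 = 60 + 1458 = 1518)
k(-1991) - t = 1518 - 1*(-3935378) = 1518 + 3935378 = 3936896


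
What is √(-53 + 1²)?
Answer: 2*I*√13 ≈ 7.2111*I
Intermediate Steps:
√(-53 + 1²) = √(-53 + 1) = √(-52) = 2*I*√13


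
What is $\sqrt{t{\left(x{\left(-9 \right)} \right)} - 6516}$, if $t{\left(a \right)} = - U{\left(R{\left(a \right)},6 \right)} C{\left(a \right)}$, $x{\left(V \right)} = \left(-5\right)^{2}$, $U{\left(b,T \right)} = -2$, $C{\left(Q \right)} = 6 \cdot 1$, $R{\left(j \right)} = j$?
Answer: $2 i \sqrt{1626} \approx 80.647 i$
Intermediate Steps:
$C{\left(Q \right)} = 6$
$x{\left(V \right)} = 25$
$t{\left(a \right)} = 12$ ($t{\left(a \right)} = \left(-1\right) \left(-2\right) 6 = 2 \cdot 6 = 12$)
$\sqrt{t{\left(x{\left(-9 \right)} \right)} - 6516} = \sqrt{12 - 6516} = \sqrt{-6504} = 2 i \sqrt{1626}$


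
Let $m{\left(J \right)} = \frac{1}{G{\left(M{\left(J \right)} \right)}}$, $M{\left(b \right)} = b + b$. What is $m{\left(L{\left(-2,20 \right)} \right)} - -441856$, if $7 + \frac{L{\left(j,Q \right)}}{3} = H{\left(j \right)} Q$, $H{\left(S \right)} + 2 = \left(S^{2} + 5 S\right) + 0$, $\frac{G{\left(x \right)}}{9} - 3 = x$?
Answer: $\frac{3972727295}{8991} \approx 4.4186 \cdot 10^{5}$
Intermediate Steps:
$M{\left(b \right)} = 2 b$
$G{\left(x \right)} = 27 + 9 x$
$H{\left(S \right)} = -2 + S^{2} + 5 S$ ($H{\left(S \right)} = -2 + \left(\left(S^{2} + 5 S\right) + 0\right) = -2 + \left(S^{2} + 5 S\right) = -2 + S^{2} + 5 S$)
$L{\left(j,Q \right)} = -21 + 3 Q \left(-2 + j^{2} + 5 j\right)$ ($L{\left(j,Q \right)} = -21 + 3 \left(-2 + j^{2} + 5 j\right) Q = -21 + 3 Q \left(-2 + j^{2} + 5 j\right)$)
$m{\left(J \right)} = \frac{1}{27 + 18 J}$ ($m{\left(J \right)} = \frac{1}{27 + 9 \cdot 2 J} = \frac{1}{27 + 18 J}$)
$m{\left(L{\left(-2,20 \right)} \right)} - -441856 = \frac{1}{9 \left(3 + 2 \left(-21 + 3 \cdot 20 \left(-2 + \left(-2\right)^{2} + 5 \left(-2\right)\right)\right)\right)} - -441856 = \frac{1}{9 \left(3 + 2 \left(-21 + 3 \cdot 20 \left(-2 + 4 - 10\right)\right)\right)} + 441856 = \frac{1}{9 \left(3 + 2 \left(-21 + 3 \cdot 20 \left(-8\right)\right)\right)} + 441856 = \frac{1}{9 \left(3 + 2 \left(-21 - 480\right)\right)} + 441856 = \frac{1}{9 \left(3 + 2 \left(-501\right)\right)} + 441856 = \frac{1}{9 \left(3 - 1002\right)} + 441856 = \frac{1}{9 \left(-999\right)} + 441856 = \frac{1}{9} \left(- \frac{1}{999}\right) + 441856 = - \frac{1}{8991} + 441856 = \frac{3972727295}{8991}$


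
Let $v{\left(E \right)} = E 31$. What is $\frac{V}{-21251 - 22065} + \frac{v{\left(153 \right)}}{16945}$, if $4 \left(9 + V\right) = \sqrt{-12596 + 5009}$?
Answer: $\frac{205600293}{733989620} - \frac{3 i \sqrt{843}}{173264} \approx 0.28011 - 0.00050272 i$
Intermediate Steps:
$v{\left(E \right)} = 31 E$
$V = -9 + \frac{3 i \sqrt{843}}{4}$ ($V = -9 + \frac{\sqrt{-12596 + 5009}}{4} = -9 + \frac{\sqrt{-7587}}{4} = -9 + \frac{3 i \sqrt{843}}{4} \approx -9.0 + 21.776 i$)
$\frac{V}{-21251 - 22065} + \frac{v{\left(153 \right)}}{16945} = \frac{-9 + \frac{3 i \sqrt{843}}{4}}{-21251 - 22065} + \frac{31 \cdot 153}{16945} = \frac{-9 + \frac{3 i \sqrt{843}}{4}}{-43316} + 4743 \cdot \frac{1}{16945} = \left(-9 + \frac{3 i \sqrt{843}}{4}\right) \left(- \frac{1}{43316}\right) + \frac{4743}{16945} = \left(\frac{9}{43316} - \frac{3 i \sqrt{843}}{173264}\right) + \frac{4743}{16945} = \frac{205600293}{733989620} - \frac{3 i \sqrt{843}}{173264}$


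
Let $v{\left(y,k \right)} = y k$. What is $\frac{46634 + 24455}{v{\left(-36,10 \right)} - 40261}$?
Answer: $- \frac{71089}{40621} \approx -1.7501$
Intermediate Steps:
$v{\left(y,k \right)} = k y$
$\frac{46634 + 24455}{v{\left(-36,10 \right)} - 40261} = \frac{46634 + 24455}{10 \left(-36\right) - 40261} = \frac{71089}{-360 - 40261} = \frac{71089}{-40621} = 71089 \left(- \frac{1}{40621}\right) = - \frac{71089}{40621}$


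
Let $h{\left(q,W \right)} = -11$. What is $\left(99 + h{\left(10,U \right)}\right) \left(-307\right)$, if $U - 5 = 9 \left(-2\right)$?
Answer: $-27016$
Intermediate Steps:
$U = -13$ ($U = 5 + 9 \left(-2\right) = 5 - 18 = -13$)
$\left(99 + h{\left(10,U \right)}\right) \left(-307\right) = \left(99 - 11\right) \left(-307\right) = 88 \left(-307\right) = -27016$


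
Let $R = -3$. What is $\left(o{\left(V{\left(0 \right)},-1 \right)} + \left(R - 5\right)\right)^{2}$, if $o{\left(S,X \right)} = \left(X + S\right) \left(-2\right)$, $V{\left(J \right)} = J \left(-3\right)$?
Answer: $36$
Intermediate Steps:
$V{\left(J \right)} = - 3 J$
$o{\left(S,X \right)} = - 2 S - 2 X$ ($o{\left(S,X \right)} = \left(S + X\right) \left(-2\right) = - 2 S - 2 X$)
$\left(o{\left(V{\left(0 \right)},-1 \right)} + \left(R - 5\right)\right)^{2} = \left(\left(- 2 \left(\left(-3\right) 0\right) - -2\right) - 8\right)^{2} = \left(\left(\left(-2\right) 0 + 2\right) - 8\right)^{2} = \left(\left(0 + 2\right) - 8\right)^{2} = \left(2 - 8\right)^{2} = \left(-6\right)^{2} = 36$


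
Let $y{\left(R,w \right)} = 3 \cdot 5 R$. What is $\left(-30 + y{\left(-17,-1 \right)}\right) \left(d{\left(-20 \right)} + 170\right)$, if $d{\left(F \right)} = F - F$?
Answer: $-48450$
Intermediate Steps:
$d{\left(F \right)} = 0$
$y{\left(R,w \right)} = 15 R$
$\left(-30 + y{\left(-17,-1 \right)}\right) \left(d{\left(-20 \right)} + 170\right) = \left(-30 + 15 \left(-17\right)\right) \left(0 + 170\right) = \left(-30 - 255\right) 170 = \left(-285\right) 170 = -48450$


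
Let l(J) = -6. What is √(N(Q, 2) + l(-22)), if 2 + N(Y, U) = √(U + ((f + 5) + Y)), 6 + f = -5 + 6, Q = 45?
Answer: √(-8 + √47) ≈ 1.0697*I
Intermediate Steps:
f = -5 (f = -6 + (-5 + 6) = -6 + 1 = -5)
N(Y, U) = -2 + √(U + Y) (N(Y, U) = -2 + √(U + ((-5 + 5) + Y)) = -2 + √(U + (0 + Y)) = -2 + √(U + Y))
√(N(Q, 2) + l(-22)) = √((-2 + √(2 + 45)) - 6) = √((-2 + √47) - 6) = √(-8 + √47)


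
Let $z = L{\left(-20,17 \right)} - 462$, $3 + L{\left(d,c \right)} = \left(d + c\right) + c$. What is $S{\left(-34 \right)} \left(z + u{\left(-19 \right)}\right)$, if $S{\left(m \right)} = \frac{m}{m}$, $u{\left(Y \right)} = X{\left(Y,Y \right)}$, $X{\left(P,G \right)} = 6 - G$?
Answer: $-426$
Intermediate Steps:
$L{\left(d,c \right)} = -3 + d + 2 c$ ($L{\left(d,c \right)} = -3 + \left(\left(d + c\right) + c\right) = -3 + \left(\left(c + d\right) + c\right) = -3 + \left(d + 2 c\right) = -3 + d + 2 c$)
$u{\left(Y \right)} = 6 - Y$
$z = -451$ ($z = \left(-3 - 20 + 2 \cdot 17\right) - 462 = \left(-3 - 20 + 34\right) - 462 = 11 - 462 = -451$)
$S{\left(m \right)} = 1$
$S{\left(-34 \right)} \left(z + u{\left(-19 \right)}\right) = 1 \left(-451 + \left(6 - -19\right)\right) = 1 \left(-451 + \left(6 + 19\right)\right) = 1 \left(-451 + 25\right) = 1 \left(-426\right) = -426$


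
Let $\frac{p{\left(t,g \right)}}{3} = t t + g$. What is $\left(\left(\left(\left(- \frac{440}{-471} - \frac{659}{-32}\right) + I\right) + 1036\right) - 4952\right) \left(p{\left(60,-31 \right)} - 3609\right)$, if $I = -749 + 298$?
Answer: $- \frac{77480531765}{2512} \approx -3.0844 \cdot 10^{7}$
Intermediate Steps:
$I = -451$
$p{\left(t,g \right)} = 3 g + 3 t^{2}$ ($p{\left(t,g \right)} = 3 \left(t t + g\right) = 3 \left(t^{2} + g\right) = 3 \left(g + t^{2}\right) = 3 g + 3 t^{2}$)
$\left(\left(\left(\left(- \frac{440}{-471} - \frac{659}{-32}\right) + I\right) + 1036\right) - 4952\right) \left(p{\left(60,-31 \right)} - 3609\right) = \left(\left(\left(\left(- \frac{440}{-471} - \frac{659}{-32}\right) - 451\right) + 1036\right) - 4952\right) \left(\left(3 \left(-31\right) + 3 \cdot 60^{2}\right) - 3609\right) = \left(\left(\left(\left(\left(-440\right) \left(- \frac{1}{471}\right) - - \frac{659}{32}\right) - 451\right) + 1036\right) - 4952\right) \left(\left(-93 + 3 \cdot 3600\right) - 3609\right) = \left(\left(\left(\left(\frac{440}{471} + \frac{659}{32}\right) - 451\right) + 1036\right) - 4952\right) \left(\left(-93 + 10800\right) - 3609\right) = \left(\left(\left(\frac{324469}{15072} - 451\right) + 1036\right) - 4952\right) \left(10707 - 3609\right) = \left(\left(- \frac{6473003}{15072} + 1036\right) - 4952\right) 7098 = \left(\frac{9141589}{15072} - 4952\right) 7098 = \left(- \frac{65494955}{15072}\right) 7098 = - \frac{77480531765}{2512}$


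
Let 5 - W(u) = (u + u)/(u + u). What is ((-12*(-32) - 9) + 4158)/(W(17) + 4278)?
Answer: 4533/4282 ≈ 1.0586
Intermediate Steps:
W(u) = 4 (W(u) = 5 - (u + u)/(u + u) = 5 - 2*u/(2*u) = 5 - 2*u*1/(2*u) = 5 - 1*1 = 5 - 1 = 4)
((-12*(-32) - 9) + 4158)/(W(17) + 4278) = ((-12*(-32) - 9) + 4158)/(4 + 4278) = ((384 - 9) + 4158)/4282 = (375 + 4158)*(1/4282) = 4533*(1/4282) = 4533/4282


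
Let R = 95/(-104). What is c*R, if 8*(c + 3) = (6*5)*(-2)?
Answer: 1995/208 ≈ 9.5913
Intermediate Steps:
c = -21/2 (c = -3 + ((6*5)*(-2))/8 = -3 + (30*(-2))/8 = -3 + (⅛)*(-60) = -3 - 15/2 = -21/2 ≈ -10.500)
R = -95/104 (R = 95*(-1/104) = -95/104 ≈ -0.91346)
c*R = -21/2*(-95/104) = 1995/208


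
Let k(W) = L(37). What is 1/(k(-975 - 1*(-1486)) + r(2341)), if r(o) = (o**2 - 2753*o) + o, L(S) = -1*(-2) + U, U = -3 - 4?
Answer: -1/962156 ≈ -1.0393e-6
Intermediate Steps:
U = -7
L(S) = -5 (L(S) = -1*(-2) - 7 = 2 - 7 = -5)
k(W) = -5
r(o) = o**2 - 2752*o
1/(k(-975 - 1*(-1486)) + r(2341)) = 1/(-5 + 2341*(-2752 + 2341)) = 1/(-5 + 2341*(-411)) = 1/(-5 - 962151) = 1/(-962156) = -1/962156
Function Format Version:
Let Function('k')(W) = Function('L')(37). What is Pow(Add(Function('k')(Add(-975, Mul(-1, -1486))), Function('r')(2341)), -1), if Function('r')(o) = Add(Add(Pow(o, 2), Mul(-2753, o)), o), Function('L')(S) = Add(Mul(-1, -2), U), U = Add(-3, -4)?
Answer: Rational(-1, 962156) ≈ -1.0393e-6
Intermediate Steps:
U = -7
Function('L')(S) = -5 (Function('L')(S) = Add(Mul(-1, -2), -7) = Add(2, -7) = -5)
Function('k')(W) = -5
Function('r')(o) = Add(Pow(o, 2), Mul(-2752, o))
Pow(Add(Function('k')(Add(-975, Mul(-1, -1486))), Function('r')(2341)), -1) = Pow(Add(-5, Mul(2341, Add(-2752, 2341))), -1) = Pow(Add(-5, Mul(2341, -411)), -1) = Pow(Add(-5, -962151), -1) = Pow(-962156, -1) = Rational(-1, 962156)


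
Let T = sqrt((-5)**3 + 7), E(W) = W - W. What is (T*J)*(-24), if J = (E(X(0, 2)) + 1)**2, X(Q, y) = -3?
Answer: -24*I*sqrt(118) ≈ -260.71*I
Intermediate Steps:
E(W) = 0
T = I*sqrt(118) (T = sqrt(-125 + 7) = sqrt(-118) = I*sqrt(118) ≈ 10.863*I)
J = 1 (J = (0 + 1)**2 = 1**2 = 1)
(T*J)*(-24) = ((I*sqrt(118))*1)*(-24) = (I*sqrt(118))*(-24) = -24*I*sqrt(118)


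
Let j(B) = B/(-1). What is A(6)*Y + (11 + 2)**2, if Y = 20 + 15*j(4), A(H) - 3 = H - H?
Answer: 49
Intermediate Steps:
j(B) = -B (j(B) = B*(-1) = -B)
A(H) = 3 (A(H) = 3 + (H - H) = 3 + 0 = 3)
Y = -40 (Y = 20 + 15*(-1*4) = 20 + 15*(-4) = 20 - 60 = -40)
A(6)*Y + (11 + 2)**2 = 3*(-40) + (11 + 2)**2 = -120 + 13**2 = -120 + 169 = 49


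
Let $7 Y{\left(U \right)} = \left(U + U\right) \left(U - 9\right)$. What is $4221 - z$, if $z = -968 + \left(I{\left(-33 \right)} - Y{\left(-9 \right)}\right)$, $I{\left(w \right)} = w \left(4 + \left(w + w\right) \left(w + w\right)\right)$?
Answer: $\frac{1043807}{7} \approx 1.4912 \cdot 10^{5}$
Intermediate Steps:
$I{\left(w \right)} = w \left(4 + 4 w^{2}\right)$ ($I{\left(w \right)} = w \left(4 + 2 w 2 w\right) = w \left(4 + 4 w^{2}\right)$)
$Y{\left(U \right)} = \frac{2 U \left(-9 + U\right)}{7}$ ($Y{\left(U \right)} = \frac{\left(U + U\right) \left(U - 9\right)}{7} = \frac{2 U \left(-9 + U\right)}{7}$)
$z = - \frac{1014260}{7}$ ($z = -968 + \left(4 \left(-33\right) \left(1 + \left(-33\right)^{2}\right) - \frac{2}{7} \left(-9\right) \left(-9 - 9\right)\right) = -968 + \left(4 \left(-33\right) \left(1 + 1089\right) - \frac{2}{7} \left(-9\right) \left(-18\right)\right) = -968 + \left(4 \left(-33\right) 1090 - \frac{324}{7}\right) = -968 - \frac{1007484}{7} = - \frac{1014260}{7} \approx -1.4489 \cdot 10^{5}$)
$4221 - z = 4221 - - \frac{1014260}{7} = 4221 + \frac{1014260}{7} = \frac{1043807}{7}$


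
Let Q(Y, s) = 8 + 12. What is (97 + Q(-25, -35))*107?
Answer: 12519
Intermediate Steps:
Q(Y, s) = 20
(97 + Q(-25, -35))*107 = (97 + 20)*107 = 117*107 = 12519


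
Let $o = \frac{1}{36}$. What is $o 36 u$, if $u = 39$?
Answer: $39$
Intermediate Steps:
$o = \frac{1}{36} \approx 0.027778$
$o 36 u = \frac{1}{36} \cdot 36 \cdot 39 = 1 \cdot 39 = 39$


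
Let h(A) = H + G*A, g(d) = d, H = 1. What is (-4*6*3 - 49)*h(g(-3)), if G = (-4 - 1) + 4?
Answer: -484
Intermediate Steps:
G = -1 (G = -5 + 4 = -1)
h(A) = 1 - A
(-4*6*3 - 49)*h(g(-3)) = (-4*6*3 - 49)*(1 - 1*(-3)) = (-24*3 - 49)*(1 + 3) = (-72 - 49)*4 = -121*4 = -484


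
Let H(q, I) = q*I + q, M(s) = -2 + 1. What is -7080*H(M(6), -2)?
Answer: -7080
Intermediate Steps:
M(s) = -1
H(q, I) = q + I*q (H(q, I) = I*q + q = q + I*q)
-7080*H(M(6), -2) = -(-7080)*(1 - 2) = -(-7080)*(-1) = -7080*1 = -7080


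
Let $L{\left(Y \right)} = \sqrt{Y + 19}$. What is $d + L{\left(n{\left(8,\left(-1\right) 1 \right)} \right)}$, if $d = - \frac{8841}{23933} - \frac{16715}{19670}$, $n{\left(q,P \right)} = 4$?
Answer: $- \frac{16398359}{13450346} + \sqrt{23} \approx 3.5767$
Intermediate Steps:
$L{\left(Y \right)} = \sqrt{19 + Y}$
$d = - \frac{16398359}{13450346}$ ($d = \left(-8841\right) \frac{1}{23933} - \frac{3343}{3934} = - \frac{1263}{3419} - \frac{3343}{3934} = - \frac{16398359}{13450346} \approx -1.2192$)
$d + L{\left(n{\left(8,\left(-1\right) 1 \right)} \right)} = - \frac{16398359}{13450346} + \sqrt{19 + 4} = - \frac{16398359}{13450346} + \sqrt{23}$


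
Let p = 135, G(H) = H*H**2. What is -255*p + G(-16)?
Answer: -38521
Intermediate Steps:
G(H) = H**3
-255*p + G(-16) = -255*135 + (-16)**3 = -34425 - 4096 = -38521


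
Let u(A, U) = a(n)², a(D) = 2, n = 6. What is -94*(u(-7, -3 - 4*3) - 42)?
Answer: 3572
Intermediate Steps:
u(A, U) = 4 (u(A, U) = 2² = 4)
-94*(u(-7, -3 - 4*3) - 42) = -94*(4 - 42) = -94*(-38) = 3572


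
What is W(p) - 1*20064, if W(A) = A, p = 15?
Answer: -20049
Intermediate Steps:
W(p) - 1*20064 = 15 - 1*20064 = 15 - 20064 = -20049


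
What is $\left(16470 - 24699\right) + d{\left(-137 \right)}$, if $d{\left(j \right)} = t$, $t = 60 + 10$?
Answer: $-8159$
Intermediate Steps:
$t = 70$
$d{\left(j \right)} = 70$
$\left(16470 - 24699\right) + d{\left(-137 \right)} = \left(16470 - 24699\right) + 70 = -8229 + 70 = -8159$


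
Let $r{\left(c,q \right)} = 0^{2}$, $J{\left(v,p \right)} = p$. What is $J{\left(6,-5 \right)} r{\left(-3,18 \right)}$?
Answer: $0$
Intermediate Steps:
$r{\left(c,q \right)} = 0$
$J{\left(6,-5 \right)} r{\left(-3,18 \right)} = \left(-5\right) 0 = 0$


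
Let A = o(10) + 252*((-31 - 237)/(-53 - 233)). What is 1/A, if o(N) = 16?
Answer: 143/36056 ≈ 0.0039661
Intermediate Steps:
A = 36056/143 (A = 16 + 252*((-31 - 237)/(-53 - 233)) = 16 + 252*(-268/(-286)) = 16 + 252*(-268*(-1/286)) = 16 + 252*(134/143) = 16 + 33768/143 = 36056/143 ≈ 252.14)
1/A = 1/(36056/143) = 143/36056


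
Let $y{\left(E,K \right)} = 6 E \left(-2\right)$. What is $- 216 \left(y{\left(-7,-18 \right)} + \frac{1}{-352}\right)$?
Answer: $- \frac{798309}{44} \approx -18143.0$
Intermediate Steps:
$y{\left(E,K \right)} = - 12 E$
$- 216 \left(y{\left(-7,-18 \right)} + \frac{1}{-352}\right) = - 216 \left(\left(-12\right) \left(-7\right) + \frac{1}{-352}\right) = - 216 \left(84 - \frac{1}{352}\right) = \left(-216\right) \frac{29567}{352} = - \frac{798309}{44}$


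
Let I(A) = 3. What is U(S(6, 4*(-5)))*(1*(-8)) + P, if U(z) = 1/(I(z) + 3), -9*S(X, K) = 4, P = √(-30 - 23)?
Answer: -4/3 + I*√53 ≈ -1.3333 + 7.2801*I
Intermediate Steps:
P = I*√53 (P = √(-53) = I*√53 ≈ 7.2801*I)
S(X, K) = -4/9 (S(X, K) = -⅑*4 = -4/9)
U(z) = ⅙ (U(z) = 1/(3 + 3) = 1/6 = ⅙)
U(S(6, 4*(-5)))*(1*(-8)) + P = (1*(-8))/6 + I*√53 = (⅙)*(-8) + I*√53 = -4/3 + I*√53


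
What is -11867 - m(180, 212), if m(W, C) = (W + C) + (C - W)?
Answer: -12291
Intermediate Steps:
m(W, C) = 2*C (m(W, C) = (C + W) + (C - W) = 2*C)
-11867 - m(180, 212) = -11867 - 2*212 = -11867 - 1*424 = -11867 - 424 = -12291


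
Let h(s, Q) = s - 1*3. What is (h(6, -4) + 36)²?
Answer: 1521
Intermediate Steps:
h(s, Q) = -3 + s (h(s, Q) = s - 3 = -3 + s)
(h(6, -4) + 36)² = ((-3 + 6) + 36)² = (3 + 36)² = 39² = 1521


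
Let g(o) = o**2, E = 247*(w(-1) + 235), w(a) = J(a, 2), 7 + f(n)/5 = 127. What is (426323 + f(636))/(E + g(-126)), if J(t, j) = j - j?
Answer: 426923/73921 ≈ 5.7754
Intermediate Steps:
f(n) = 600 (f(n) = -35 + 5*127 = -35 + 635 = 600)
J(t, j) = 0
w(a) = 0
E = 58045 (E = 247*(0 + 235) = 247*235 = 58045)
(426323 + f(636))/(E + g(-126)) = (426323 + 600)/(58045 + (-126)**2) = 426923/(58045 + 15876) = 426923/73921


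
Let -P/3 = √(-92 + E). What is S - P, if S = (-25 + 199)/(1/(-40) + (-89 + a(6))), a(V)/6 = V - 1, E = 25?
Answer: -2320/787 + 3*I*√67 ≈ -2.9479 + 24.556*I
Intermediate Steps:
a(V) = -6 + 6*V (a(V) = 6*(V - 1) = 6*(-1 + V) = -6 + 6*V)
P = -3*I*√67 (P = -3*√(-92 + 25) = -3*I*√67 ≈ -24.556*I)
S = -2320/787 (S = (-25 + 199)/(1/(-40) + (-89 + (-6 + 6*6))) = 174/(-1/40 + (-89 + (-6 + 36))) = 174/(-1/40 + (-89 + 30)) = 174/(-1/40 - 59) = 174/(-2361/40) = 174*(-40/2361) = -2320/787 ≈ -2.9479)
S - P = -2320/787 - (-3)*I*√67 = -2320/787 + 3*I*√67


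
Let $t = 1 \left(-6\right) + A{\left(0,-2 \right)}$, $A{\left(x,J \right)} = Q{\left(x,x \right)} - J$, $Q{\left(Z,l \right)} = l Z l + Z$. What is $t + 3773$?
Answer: $3769$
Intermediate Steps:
$Q{\left(Z,l \right)} = Z + Z l^{2}$ ($Q{\left(Z,l \right)} = Z l l + Z = Z l^{2} + Z = Z + Z l^{2}$)
$A{\left(x,J \right)} = - J + x \left(1 + x^{2}\right)$ ($A{\left(x,J \right)} = x \left(1 + x^{2}\right) - J = - J + x \left(1 + x^{2}\right)$)
$t = -4$ ($t = 1 \left(-6\right) + \left(0 + 0^{3} - -2\right) = -6 + \left(0 + 0 + 2\right) = -6 + 2 = -4$)
$t + 3773 = -4 + 3773 = 3769$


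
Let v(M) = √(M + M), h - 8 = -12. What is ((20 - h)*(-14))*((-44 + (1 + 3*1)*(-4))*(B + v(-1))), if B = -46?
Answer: -927360 + 20160*I*√2 ≈ -9.2736e+5 + 28511.0*I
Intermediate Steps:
h = -4 (h = 8 - 12 = -4)
v(M) = √2*√M (v(M) = √(2*M) = √2*√M)
((20 - h)*(-14))*((-44 + (1 + 3*1)*(-4))*(B + v(-1))) = ((20 - 1*(-4))*(-14))*((-44 + (1 + 3*1)*(-4))*(-46 + √2*√(-1))) = ((20 + 4)*(-14))*((-44 + (1 + 3)*(-4))*(-46 + √2*I)) = (24*(-14))*((-44 + 4*(-4))*(-46 + I*√2)) = -336*(-44 - 16)*(-46 + I*√2) = -(-20160)*(-46 + I*√2) = -336*(2760 - 60*I*√2) = -927360 + 20160*I*√2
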